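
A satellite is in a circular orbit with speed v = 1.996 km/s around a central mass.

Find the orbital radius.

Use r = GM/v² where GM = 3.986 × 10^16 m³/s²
v = 1.996 km/s = 1996 m/s
GM = 3.986 × 10^16 m³/s²
v² = 3.98402 × 10^6 m²/s²
r = GM/v² = (3.986 × 10^16) / (3.98402 × 10^6) = 1.0005 × 10^10 m ≈ 10 Gm

Final answer: 10 Gm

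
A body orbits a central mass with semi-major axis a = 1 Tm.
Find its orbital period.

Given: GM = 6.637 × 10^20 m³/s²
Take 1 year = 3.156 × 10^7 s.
a = 1 Tm = 1 × 10^12 m
GM = 6.637 × 10^20 m³/s²
a³ = 1 × 10^36 m³
T = 2π √(a³/GM) = 2π √((1 × 10^36) / (6.637 × 10^20)) = 2π × 3.88163 × 10^7 s
T = 2.4389 × 10^8 s ≈ 7.728 years

Final answer: 7.728 years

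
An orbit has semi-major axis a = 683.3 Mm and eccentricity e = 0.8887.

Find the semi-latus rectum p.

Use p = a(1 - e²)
a = 683.3 Mm = 6.833 × 10^8 m
e = 0.8887,  e² = 0.789788,  1 − e² = 0.210212
p = a(1 − e²) = 6.833 × 10^8 m × 0.210212 = 1.43638 × 10^8 m ≈ 143.6 Mm

Final answer: p = 143.6 Mm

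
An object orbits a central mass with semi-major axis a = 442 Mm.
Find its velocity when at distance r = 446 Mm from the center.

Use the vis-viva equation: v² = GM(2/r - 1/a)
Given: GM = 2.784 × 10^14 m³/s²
a = 442 Mm = 4.42 × 10^8 m
r = 446 Mm = 4.46 × 10^8 m
GM = 2.784 × 10^14 m³/s²
2/r − 1/a = 4.4843 × 10^-9 − 2.26244 × 10^-9 = 2.22186 × 10^-9 m⁻¹
v² = GM (2/r − 1/a) = 618566 m²/s²
v = 786.49 m/s ≈ 786.5 m/s

Final answer: 786.5 m/s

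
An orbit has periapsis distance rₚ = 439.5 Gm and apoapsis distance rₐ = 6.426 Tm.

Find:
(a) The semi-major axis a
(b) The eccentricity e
rₚ = 439.5 Gm = 4.395 × 10^11 m
rₐ = 6.426 Tm = 6.426 × 10^12 m
(a) a = (rₚ + rₐ)/2 = 3.43275 × 10^12 m ≈ 3.433 Tm
(b) e = (rₐ − rₚ)/(rₐ + rₚ) = (5.9865 × 10^12) / (6.8655 × 10^12) = 0.871969

Final answer:
(a) a = 3.433 Tm
(b) e = 0.872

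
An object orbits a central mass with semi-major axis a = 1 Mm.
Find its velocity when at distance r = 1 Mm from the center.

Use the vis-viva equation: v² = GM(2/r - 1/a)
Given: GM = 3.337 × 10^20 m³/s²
a = 1 Mm = 1 × 10^6 m
r = 1 Mm = 1 × 10^6 m
GM = 3.337 × 10^20 m³/s²
2/r − 1/a = 2 × 10^-6 − 1 × 10^-6 = 1 × 10^-6 m⁻¹
v² = GM (2/r − 1/a) = 3.337 × 10^14 m²/s²
v = 1.82675 × 10^7 m/s ≈ 1.827 × 10^4 km/s

Final answer: 1.827 × 10^4 km/s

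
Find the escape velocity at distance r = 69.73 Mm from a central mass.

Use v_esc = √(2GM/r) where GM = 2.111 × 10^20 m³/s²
r = 69.73 Mm = 6.973 × 10^7 m
GM = 2.111 × 10^20 m³/s²
2GM/r = 2 × (2.111 × 10^20) / (6.973 × 10^7) = 6.05478 × 10^12 m²/s²
v_esc = √(2GM/r) = 2.46065 × 10^6 m/s ≈ 2461 km/s

Final answer: 2461 km/s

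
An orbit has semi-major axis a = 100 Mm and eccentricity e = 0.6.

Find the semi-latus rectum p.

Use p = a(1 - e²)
a = 100 Mm = 1 × 10^8 m
e = 0.6,  e² = 0.36,  1 − e² = 0.64
p = a(1 − e²) = 1 × 10^8 m × 0.64 = 6.4 × 10^7 m ≈ 64 Mm

Final answer: p = 64 Mm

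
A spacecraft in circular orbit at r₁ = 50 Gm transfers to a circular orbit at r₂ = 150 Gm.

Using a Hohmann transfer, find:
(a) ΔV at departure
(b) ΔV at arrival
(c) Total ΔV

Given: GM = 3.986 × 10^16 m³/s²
r₁ = 50 Gm = 5 × 10^10 m
r₂ = 150 Gm = 1.5 × 10^11 m
GM = 3.986 × 10^16 m³/s²
Transfer ellipse: a_t = (r₁ + r₂)/2 = 1 × 10^11 m
Circular speed at r₁: v₁ = √(GM/r₁) = 892.861 m/s
Transfer speed at r₁ (periapsis): v₁ₜ = √(GM(2/r₁ − 1/a_t)) = 1093.53 m/s
(a) ΔV₁ = v₁ₜ − v₁ = 200.666 m/s ≈ 200.7 m/s
Circular speed at r₂: v₂ = √(GM/r₂) = 515.493 m/s
Transfer speed at r₂ (apoapsis): v₂ₜ = √(GM(2/r₂ − 1/a_t)) = 364.509 m/s
(b) ΔV₂ = v₂ − v₂ₜ = 150.984 m/s ≈ 151 m/s
(c) ΔV_total = ΔV₁ + ΔV₂ = 351.65 m/s ≈ 351.7 m/s

Final answer:
(a) ΔV₁ = 200.7 m/s
(b) ΔV₂ = 151 m/s
(c) ΔV_total = 351.7 m/s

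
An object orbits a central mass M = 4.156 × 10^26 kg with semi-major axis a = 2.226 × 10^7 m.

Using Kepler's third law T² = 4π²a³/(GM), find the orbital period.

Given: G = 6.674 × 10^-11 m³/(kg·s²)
M = 4.156 × 10^26 kg
GM = G × M = 6.674 × 10^-11 × 4.156 × 10^26 = 2.77371 × 10^16 m³/s²
a = 2.226 × 10^7 m
a³ = 1.103 × 10^22 m³
T = 2π √(a³/GM) = 2π √((1.103 × 10^22) / (2.77371 × 10^16)) = 2π × 630.604 s
T = 3962.2 s ≈ 1.101 hours

Final answer: 1.101 hours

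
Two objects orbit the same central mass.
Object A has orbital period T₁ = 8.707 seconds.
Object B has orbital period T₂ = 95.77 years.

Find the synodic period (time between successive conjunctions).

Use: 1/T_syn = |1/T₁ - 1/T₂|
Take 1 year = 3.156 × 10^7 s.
T₁ = 8.707 seconds
T₂ = 95.77 years = 3.0225 × 10^9 s
1/T₁ = 0.11485 s⁻¹
1/T₂ = 3.30852 × 10^-10 s⁻¹
|1/T₁ − 1/T₂| = 0.11485 s⁻¹
T_syn = 1 / |1/T₁ − 1/T₂| = 8.707 s ≈ 8.707 seconds

Final answer: T_syn = 8.707 seconds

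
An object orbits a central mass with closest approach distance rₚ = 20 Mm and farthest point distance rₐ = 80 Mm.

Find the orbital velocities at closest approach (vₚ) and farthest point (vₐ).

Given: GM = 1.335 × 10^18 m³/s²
rₚ = 20 Mm = 2 × 10^7 m
rₐ = 80 Mm = 8 × 10^7 m
GM = 1.335 × 10^18 m³/s²
a = (rₚ + rₐ)/2 = 5 × 10^7 m
Vis-viva: v² = GM (2/r − 1/a)
vₚ² = 1.335 × 10^18 × (1 × 10^-7 − 2 × 10^-8) = 1.068 × 10^11 m²/s²
vₚ = 326803 m/s ≈ 326.8 km/s
vₐ² = 1.335 × 10^18 × (2.5 × 10^-8 − 2 × 10^-8) = 6.675 × 10^9 m²/s²
vₐ = 81700.7 m/s ≈ 81.7 km/s

Final answer: vₚ = 326.8 km/s, vₐ = 81.7 km/s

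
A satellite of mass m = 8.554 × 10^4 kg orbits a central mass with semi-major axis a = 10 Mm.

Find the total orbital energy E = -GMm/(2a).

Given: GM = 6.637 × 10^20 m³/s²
a = 10 Mm = 1 × 10^7 m
GM = 6.637 × 10^20 m³/s²
2a = 2 × 10^7 m
GMm = 6.637 × 10^20 × 85540 = 5.67729 × 10^25 m³·kg/s²
E = −GMm/(2a) = -2.83864 × 10^18 J ≈ -2.839 EJ

Final answer: -2.839 EJ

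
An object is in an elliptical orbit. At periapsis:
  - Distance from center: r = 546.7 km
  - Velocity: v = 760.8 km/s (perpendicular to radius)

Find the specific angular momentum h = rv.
r = 546.7 km = 546700 m
v = 760.8 km/s = 760800 m/s
h = rv = 546700 × 760800 = 4.15929 × 10^11 m²/s ≈ 4.159 × 10^11 m²/s

Final answer: h = 4.159 × 10^11 m²/s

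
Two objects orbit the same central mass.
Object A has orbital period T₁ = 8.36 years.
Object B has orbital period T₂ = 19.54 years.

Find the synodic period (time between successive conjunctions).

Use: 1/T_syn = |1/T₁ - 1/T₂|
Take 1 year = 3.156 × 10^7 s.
T₁ = 8.36 years = 2.63842 × 10^8 s
T₂ = 19.54 years = 6.16682 × 10^8 s
1/T₁ = 3.79015 × 10^-9 s⁻¹
1/T₂ = 1.62158 × 10^-9 s⁻¹
|1/T₁ − 1/T₂| = 2.16857 × 10^-9 s⁻¹
T_syn = 1 / |1/T₁ − 1/T₂| = 4.61133 × 10^8 s ≈ 14.61 years

Final answer: T_syn = 14.61 years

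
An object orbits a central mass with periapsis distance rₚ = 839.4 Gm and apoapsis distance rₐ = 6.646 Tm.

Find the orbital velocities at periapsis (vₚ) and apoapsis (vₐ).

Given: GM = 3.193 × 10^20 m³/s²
rₚ = 839.4 Gm = 8.394 × 10^11 m
rₐ = 6.646 Tm = 6.646 × 10^12 m
GM = 3.193 × 10^20 m³/s²
a = (rₚ + rₐ)/2 = 3.7427 × 10^12 m
Vis-viva: v² = GM (2/r − 1/a)
vₚ² = 3.193 × 10^20 × (2.38265 × 10^-12 − 2.67187 × 10^-13) = 6.75469 × 10^8 m²/s²
vₚ = 25989.8 m/s ≈ 25.99 km/s
vₐ² = 3.193 × 10^20 × (3.00933 × 10^-13 − 2.67187 × 10^-13) = 1.07751 × 10^7 m²/s²
vₐ = 3282.55 m/s ≈ 3.283 km/s

Final answer: vₚ = 25.99 km/s, vₐ = 3.283 km/s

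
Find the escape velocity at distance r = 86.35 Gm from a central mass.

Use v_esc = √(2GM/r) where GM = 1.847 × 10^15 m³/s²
r = 86.35 Gm = 8.635 × 10^10 m
GM = 1.847 × 10^15 m³/s²
2GM/r = 2 × (1.847 × 10^15) / (8.635 × 10^10) = 42779.4 m²/s²
v_esc = √(2GM/r) = 206.832 m/s ≈ 206.8 m/s

Final answer: 206.8 m/s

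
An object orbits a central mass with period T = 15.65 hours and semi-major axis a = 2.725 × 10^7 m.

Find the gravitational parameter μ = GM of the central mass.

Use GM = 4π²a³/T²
T = 15.65 hours = 56340 s
a = 2.725 × 10^7 m
a³ = 2.02348 × 10^22 m³
T² = 3.1742 × 10^9 s²
GM = 4π² × (2.02348 × 10^22) / (3.1742 × 10^9) = 2.51667 × 10^14 m³/s²
GM ≈ 2.517 × 10^14 m³/s²

Final answer: GM = 2.517 × 10^14 m³/s²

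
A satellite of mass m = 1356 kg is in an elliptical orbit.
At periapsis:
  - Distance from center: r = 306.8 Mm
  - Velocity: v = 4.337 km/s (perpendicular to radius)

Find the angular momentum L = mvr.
r = 306.8 Mm = 3.068 × 10^8 m
v = 4.337 km/s = 4337 m/s
vr = 4337 × 3.068 × 10^8 = 1.33059 × 10^12 m²/s
L = m × vr = 1356 × 1.33059 × 10^12 = 1.80428 × 10^15 kg·m²/s ≈ 1.804 × 10^15 kg·m²/s

Final answer: L = 1.804 × 10^15 kg·m²/s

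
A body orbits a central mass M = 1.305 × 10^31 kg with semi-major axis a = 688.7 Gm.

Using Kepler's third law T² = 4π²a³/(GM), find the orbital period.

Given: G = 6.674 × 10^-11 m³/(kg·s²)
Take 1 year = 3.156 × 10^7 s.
M = 1.305 × 10^31 kg
GM = G × M = 6.674 × 10^-11 × 1.305 × 10^31 = 8.70957 × 10^20 m³/s²
a = 688.7 Gm = 6.887 × 10^11 m
a³ = 3.26656 × 10^35 m³
T = 2π √(a³/GM) = 2π √((3.26656 × 10^35) / (8.70957 × 10^20)) = 2π × 1.93663 × 10^7 s
T = 1.21682 × 10^8 s ≈ 3.856 years

Final answer: 3.856 years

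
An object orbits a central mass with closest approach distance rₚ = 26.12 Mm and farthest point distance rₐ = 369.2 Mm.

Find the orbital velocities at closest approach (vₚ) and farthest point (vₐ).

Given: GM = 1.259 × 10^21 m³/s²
rₚ = 26.12 Mm = 2.612 × 10^7 m
rₐ = 369.2 Mm = 3.692 × 10^8 m
GM = 1.259 × 10^21 m³/s²
a = (rₚ + rₐ)/2 = 1.9766 × 10^8 m
Vis-viva: v² = GM (2/r − 1/a)
vₚ² = 1.259 × 10^21 × (7.65697 × 10^-8 − 5.05919 × 10^-9) = 9.00317 × 10^13 m²/s²
vₚ = 9.4885 × 10^6 m/s ≈ 9489 km/s
vₐ² = 1.259 × 10^21 × (5.41712 × 10^-9 − 5.05919 × 10^-9) = 4.50628 × 10^11 m²/s²
vₐ = 671289 m/s ≈ 671.3 km/s

Final answer: vₚ = 9489 km/s, vₐ = 671.3 km/s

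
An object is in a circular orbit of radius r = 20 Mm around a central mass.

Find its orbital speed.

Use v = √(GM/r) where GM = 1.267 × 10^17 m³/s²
r = 20 Mm = 2 × 10^7 m
GM = 1.267 × 10^17 m³/s²
GM/r = (1.267 × 10^17) / (2 × 10^7) = 6.335 × 10^9 m²/s²
v = √(GM/r) = 79592.7 m/s ≈ 79.59 km/s

Final answer: 79.59 km/s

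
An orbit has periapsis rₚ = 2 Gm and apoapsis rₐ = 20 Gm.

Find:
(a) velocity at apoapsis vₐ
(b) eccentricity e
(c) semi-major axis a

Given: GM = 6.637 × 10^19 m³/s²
rₚ = 2 Gm = 2 × 10^9 m
rₐ = 20 Gm = 2 × 10^10 m
GM = 6.637 × 10^19 m³/s²
a = (rₚ + rₐ)/2 = 1.1 × 10^10 m
e = (rₐ − rₚ)/(rₐ + rₚ) = (1.8 × 10^10) / (2.2 × 10^10) = 0.818182
(a) vₐ² = GM (2/rₐ − 1/a) = 6.637 × 10^19 × (1 × 10^-10 − 9.09091 × 10^-11) = 6.03364 × 10^8 m²/s²;  vₐ = 24563.5 m/s ≈ 24.56 km/s
(b) e = 0.818182 ≈ 0.8182
(c) a = 1.1 × 10^10 m ≈ 11 Gm

Final answer:
(a) velocity at apoapsis vₐ = 24.56 km/s
(b) eccentricity e = 0.8182
(c) semi-major axis a = 11 Gm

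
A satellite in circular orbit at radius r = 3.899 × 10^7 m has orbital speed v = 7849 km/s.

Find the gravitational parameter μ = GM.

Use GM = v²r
r = 3.899 × 10^7 m
v = 7849 km/s = 7.849 × 10^6 m/s
v² = 6.16068 × 10^13 m²/s²
GM = v²r = 6.16068 × 10^13 × 3.899 × 10^7 = 2.40205 × 10^21 m³/s²
GM ≈ 2.402 × 10^21 m³/s²

Final answer: GM = 2.402 × 10^21 m³/s²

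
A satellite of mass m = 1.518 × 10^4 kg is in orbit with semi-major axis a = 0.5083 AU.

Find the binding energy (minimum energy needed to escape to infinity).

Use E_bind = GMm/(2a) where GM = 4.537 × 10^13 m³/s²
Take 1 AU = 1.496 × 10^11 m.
a = 0.5083 AU = 7.60417 × 10^10 m
GM = 4.537 × 10^13 m³/s²
m = 1.518 × 10^4 kg
GMm = 4.537 × 10^13 × 15180 = 6.88717 × 10^17 m³·kg/s²
2a = 1.52083 × 10^11 m
E_bind = GMm/(2a) = 4.52855 × 10^6 J ≈ 4.529 MJ

Final answer: 4.529 MJ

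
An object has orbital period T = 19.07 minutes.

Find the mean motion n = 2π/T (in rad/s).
T = 19.07 minutes = 1144.2 s
n = 2π / 1144.2 s = 0.00549133 rad/s ≈ 0.005491 rad/s

Final answer: n = 0.005491 rad/s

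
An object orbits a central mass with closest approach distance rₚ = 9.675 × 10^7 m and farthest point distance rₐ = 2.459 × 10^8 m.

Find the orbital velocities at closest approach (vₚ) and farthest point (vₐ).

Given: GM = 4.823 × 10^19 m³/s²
rₚ = 9.675 × 10^7 m
rₐ = 2.459 × 10^8 m
GM = 4.823 × 10^19 m³/s²
a = (rₚ + rₐ)/2 = 1.71325 × 10^8 m
Vis-viva: v² = GM (2/r − 1/a)
vₚ² = 4.823 × 10^19 × (2.06718 × 10^-8 − 5.83686 × 10^-9) = 7.15491 × 10^11 m²/s²
vₚ = 845867 m/s ≈ 845.9 km/s
vₐ² = 4.823 × 10^19 × (8.13339 × 10^-9 − 5.83686 × 10^-9) = 1.10762 × 10^11 m²/s²
vₐ = 332809 m/s ≈ 332.8 km/s

Final answer: vₚ = 845.9 km/s, vₐ = 332.8 km/s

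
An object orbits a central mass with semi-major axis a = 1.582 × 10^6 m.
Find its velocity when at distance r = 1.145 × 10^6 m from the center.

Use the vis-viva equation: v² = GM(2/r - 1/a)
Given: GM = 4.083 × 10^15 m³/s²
a = 1.582 × 10^6 m
r = 1.145 × 10^6 m
GM = 4.083 × 10^15 m³/s²
2/r − 1/a = 1.74672 × 10^-6 − 6.32111 × 10^-7 = 1.11461 × 10^-6 m⁻¹
v² = GM (2/r − 1/a) = 4.55097 × 10^9 m²/s²
v = 67460.9 m/s ≈ 67.46 km/s

Final answer: 67.46 km/s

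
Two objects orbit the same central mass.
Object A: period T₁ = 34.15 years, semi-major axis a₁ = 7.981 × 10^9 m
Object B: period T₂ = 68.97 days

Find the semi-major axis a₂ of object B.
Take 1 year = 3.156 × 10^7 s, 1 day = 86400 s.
T₁ = 34.15 years = 1.07777 × 10^9 s
T₂ = 68.97 days = 5.95901 × 10^6 s
a₁ = 7.981 × 10^9 m
Kepler's third law: (T₂/T₁)² = (a₂/a₁)³  ⇒  a₂ = a₁ (T₂/T₁)^(2/3)
T₂/T₁ = 0.005529
(T₂/T₁)^(2/3) = 0.0312678
a₂ = 7.981 × 10^9 m × 0.0312678 = 2.49548 × 10^8 m ≈ 2.495 × 10^8 m

Final answer: a₂ = 2.495 × 10^8 m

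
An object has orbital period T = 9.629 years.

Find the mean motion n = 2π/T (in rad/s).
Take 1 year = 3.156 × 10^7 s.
T = 9.629 years = 3.03891 × 10^8 s
n = 2π / (3.03891 × 10^8 s) = 2.06758 × 10^-8 rad/s ≈ 2.068 × 10^-8 rad/s

Final answer: n = 2.068 × 10^-8 rad/s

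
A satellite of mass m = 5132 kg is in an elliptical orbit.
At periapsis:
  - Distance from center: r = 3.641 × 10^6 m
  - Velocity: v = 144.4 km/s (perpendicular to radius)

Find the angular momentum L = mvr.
r = 3.641 × 10^6 m
v = 144.4 km/s = 144400 m/s
vr = 144400 × 3.641 × 10^6 = 5.2576 × 10^11 m²/s
L = m × vr = 5132 × 5.2576 × 10^11 = 2.6982 × 10^15 kg·m²/s ≈ 2.698 × 10^15 kg·m²/s

Final answer: L = 2.698 × 10^15 kg·m²/s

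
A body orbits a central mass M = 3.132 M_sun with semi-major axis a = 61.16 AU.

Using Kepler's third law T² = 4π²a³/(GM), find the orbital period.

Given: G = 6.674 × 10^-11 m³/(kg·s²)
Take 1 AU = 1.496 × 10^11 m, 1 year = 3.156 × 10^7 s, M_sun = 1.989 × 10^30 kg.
M = 3.132 M_sun = 6.22955 × 10^30 kg
GM = G × M = 6.674 × 10^-11 × 6.22955 × 10^30 = 4.1576 × 10^20 m³/s²
a = 61.16 AU = 9.14954 × 10^12 m
a³ = 7.65944 × 10^38 m³
T = 2π √(a³/GM) = 2π √((7.65944 × 10^38) / (4.1576 × 10^20)) = 2π × 1.3573 × 10^9 s
T = 8.52819 × 10^9 s ≈ 270.2 years

Final answer: 270.2 years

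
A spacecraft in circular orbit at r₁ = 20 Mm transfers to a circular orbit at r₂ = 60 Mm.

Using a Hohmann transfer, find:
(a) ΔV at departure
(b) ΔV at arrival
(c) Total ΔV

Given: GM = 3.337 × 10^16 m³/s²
r₁ = 20 Mm = 2 × 10^7 m
r₂ = 60 Mm = 6 × 10^7 m
GM = 3.337 × 10^16 m³/s²
Transfer ellipse: a_t = (r₁ + r₂)/2 = 4 × 10^7 m
Circular speed at r₁: v₁ = √(GM/r₁) = 40847.3 m/s
Transfer speed at r₁ (periapsis): v₁ₜ = √(GM(2/r₁ − 1/a_t)) = 50027.5 m/s
(a) ΔV₁ = v₁ₜ − v₁ = 9180.22 m/s ≈ 9.18 km/s
Circular speed at r₂: v₂ = √(GM/r₂) = 23583.2 m/s
Transfer speed at r₂ (apoapsis): v₂ₜ = √(GM(2/r₂ − 1/a_t)) = 16675.8 m/s
(b) ΔV₂ = v₂ − v₂ₜ = 6907.36 m/s ≈ 6.907 km/s
(c) ΔV_total = ΔV₁ + ΔV₂ = 16087.6 m/s ≈ 16.09 km/s

Final answer:
(a) ΔV₁ = 9.18 km/s
(b) ΔV₂ = 6.907 km/s
(c) ΔV_total = 16.09 km/s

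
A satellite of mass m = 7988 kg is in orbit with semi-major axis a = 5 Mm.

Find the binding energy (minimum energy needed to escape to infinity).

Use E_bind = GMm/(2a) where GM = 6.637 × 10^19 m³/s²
a = 5 Mm = 5 × 10^6 m
GM = 6.637 × 10^19 m³/s²
m = 7988 kg
GMm = 6.637 × 10^19 × 7988 = 5.30164 × 10^23 m³·kg/s²
2a = 1 × 10^7 m
E_bind = GMm/(2a) = 5.30164 × 10^16 J ≈ 53.02 PJ

Final answer: 53.02 PJ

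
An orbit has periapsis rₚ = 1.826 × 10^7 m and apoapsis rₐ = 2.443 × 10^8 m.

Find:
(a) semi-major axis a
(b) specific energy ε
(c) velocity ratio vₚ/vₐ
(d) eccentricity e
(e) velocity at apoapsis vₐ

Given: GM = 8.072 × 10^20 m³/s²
rₚ = 1.826 × 10^7 m
rₐ = 2.443 × 10^8 m
GM = 8.072 × 10^20 m³/s²
a = (rₚ + rₐ)/2 = 1.3128 × 10^8 m
e = (rₐ − rₚ)/(rₐ + rₚ) = (2.2604 × 10^8) / (2.6256 × 10^8) = 0.860908
(a) a = 1.3128 × 10^8 m ≈ 1.313 × 10^8 m
(b) 2a = 2.6256 × 10^8 m;  ε = −GM/(2a) = -3.07434 × 10^12 J/kg ≈ -3074 GJ/kg
(c) vₚ/vₐ = rₐ/rₚ (angular momentum) = (2.443 × 10^8) / (1.826 × 10^7) = 13.379 ≈ 13.38
(d) e = 0.860908 ≈ 0.8609
(e) vₐ² = GM (2/rₐ − 1/a) = 8.072 × 10^20 × (8.18666 × 10^-9 − 7.61731 × 10^-9) = 4.59579 × 10^11 m²/s²;  vₐ = 677922 m/s ≈ 677.9 km/s

Final answer:
(a) semi-major axis a = 1.313 × 10^8 m
(b) specific energy ε = -3074 GJ/kg
(c) velocity ratio vₚ/vₐ = 13.38
(d) eccentricity e = 0.8609
(e) velocity at apoapsis vₐ = 677.9 km/s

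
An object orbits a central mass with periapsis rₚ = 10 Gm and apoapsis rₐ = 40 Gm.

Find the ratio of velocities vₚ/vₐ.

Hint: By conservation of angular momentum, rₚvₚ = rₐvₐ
rₚ = 10 Gm = 1 × 10^10 m
rₐ = 40 Gm = 4 × 10^10 m
rₚvₚ = rₐvₐ  ⇒  vₚ/vₐ = rₐ/rₚ
vₚ/vₐ = (4 × 10^10) / (1 × 10^10) = 4

Final answer: vₚ/vₐ = 4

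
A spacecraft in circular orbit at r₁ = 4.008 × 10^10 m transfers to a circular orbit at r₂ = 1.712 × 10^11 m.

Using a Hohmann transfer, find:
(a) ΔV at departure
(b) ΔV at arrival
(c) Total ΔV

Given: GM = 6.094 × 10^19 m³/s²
r₁ = 4.008 × 10^10 m
r₂ = 1.712 × 10^11 m
GM = 6.094 × 10^19 m³/s²
Transfer ellipse: a_t = (r₁ + r₂)/2 = 1.0564 × 10^11 m
Circular speed at r₁: v₁ = √(GM/r₁) = 38993.1 m/s
Transfer speed at r₁ (periapsis): v₁ₜ = √(GM(2/r₁ − 1/a_t)) = 49639.2 m/s
(a) ΔV₁ = v₁ₜ − v₁ = 10646.2 m/s ≈ 10.65 km/s
Circular speed at r₂: v₂ = √(GM/r₂) = 18866.8 m/s
Transfer speed at r₂ (apoapsis): v₂ₜ = √(GM(2/r₂ − 1/a_t)) = 11621.1 m/s
(b) ΔV₂ = v₂ − v₂ₜ = 7245.7 m/s ≈ 7.246 km/s
(c) ΔV_total = ΔV₁ + ΔV₂ = 17891.9 m/s ≈ 17.89 km/s

Final answer:
(a) ΔV₁ = 10.65 km/s
(b) ΔV₂ = 7.246 km/s
(c) ΔV_total = 17.89 km/s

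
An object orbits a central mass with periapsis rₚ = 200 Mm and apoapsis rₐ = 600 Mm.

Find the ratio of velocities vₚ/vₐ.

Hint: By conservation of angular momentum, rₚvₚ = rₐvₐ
rₚ = 200 Mm = 2 × 10^8 m
rₐ = 600 Mm = 6 × 10^8 m
rₚvₚ = rₐvₐ  ⇒  vₚ/vₐ = rₐ/rₚ
vₚ/vₐ = (6 × 10^8) / (2 × 10^8) = 3

Final answer: vₚ/vₐ = 3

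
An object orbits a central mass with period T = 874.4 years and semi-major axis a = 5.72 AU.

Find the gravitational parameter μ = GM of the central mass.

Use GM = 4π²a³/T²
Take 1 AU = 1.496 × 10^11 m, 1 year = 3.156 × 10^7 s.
T = 874.4 years = 2.75961 × 10^10 s
a = 5.72 AU = 8.55712 × 10^11 m
a³ = 6.26589 × 10^35 m³
T² = 7.61543 × 10^20 s²
GM = 4π² × (6.26589 × 10^35) / (7.61543 × 10^20) = 3.24824 × 10^16 m³/s²
GM ≈ 3.248 × 10^16 m³/s²

Final answer: GM = 3.248 × 10^16 m³/s²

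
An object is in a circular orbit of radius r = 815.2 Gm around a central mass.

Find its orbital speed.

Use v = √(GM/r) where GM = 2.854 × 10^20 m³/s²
r = 815.2 Gm = 8.152 × 10^11 m
GM = 2.854 × 10^20 m³/s²
GM/r = (2.854 × 10^20) / (8.152 × 10^11) = 3.50098 × 10^8 m²/s²
v = √(GM/r) = 18710.9 m/s ≈ 18.71 km/s

Final answer: 18.71 km/s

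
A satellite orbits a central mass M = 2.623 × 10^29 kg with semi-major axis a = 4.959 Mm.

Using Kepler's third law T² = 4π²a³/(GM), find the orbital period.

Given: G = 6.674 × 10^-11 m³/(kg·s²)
M = 2.623 × 10^29 kg
GM = G × M = 6.674 × 10^-11 × 2.623 × 10^29 = 1.75059 × 10^19 m³/s²
a = 4.959 Mm = 4.959 × 10^6 m
a³ = 1.2195 × 10^20 m³
T = 2π √(a³/GM) = 2π √((1.2195 × 10^20) / (1.75059 × 10^19)) = 2π × 2.63936 s
T = 16.5836 s ≈ 16.58 seconds

Final answer: 16.58 seconds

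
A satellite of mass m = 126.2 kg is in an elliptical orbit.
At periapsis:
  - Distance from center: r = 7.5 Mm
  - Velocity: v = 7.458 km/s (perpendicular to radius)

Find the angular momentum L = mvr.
r = 7.5 Mm = 7.5 × 10^6 m
v = 7.458 km/s = 7458 m/s
vr = 7458 × 7.5 × 10^6 = 5.5935 × 10^10 m²/s
L = m × vr = 126.2 × 5.5935 × 10^10 = 7.059 × 10^12 kg·m²/s ≈ 7.059 × 10^12 kg·m²/s

Final answer: L = 7.059 × 10^12 kg·m²/s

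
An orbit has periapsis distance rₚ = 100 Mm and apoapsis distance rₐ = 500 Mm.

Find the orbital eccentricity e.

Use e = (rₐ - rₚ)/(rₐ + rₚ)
rₚ = 100 Mm = 1 × 10^8 m
rₐ = 500 Mm = 5 × 10^8 m
rₐ − rₚ = 4 × 10^8 m
rₐ + rₚ = 6 × 10^8 m
e = (rₐ − rₚ)/(rₐ + rₚ) = 0.666667

Final answer: e = 0.6667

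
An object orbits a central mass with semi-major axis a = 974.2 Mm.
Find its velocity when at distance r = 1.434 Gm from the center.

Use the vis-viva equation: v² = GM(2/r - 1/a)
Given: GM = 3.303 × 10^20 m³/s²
a = 974.2 Mm = 9.742 × 10^8 m
r = 1.434 Gm = 1.434 × 10^9 m
GM = 3.303 × 10^20 m³/s²
2/r − 1/a = 1.3947 × 10^-9 − 1.02648 × 10^-9 = 3.68217 × 10^-10 m⁻¹
v² = GM (2/r − 1/a) = 1.21622 × 10^11 m²/s²
v = 348744 m/s ≈ 348.7 km/s

Final answer: 348.7 km/s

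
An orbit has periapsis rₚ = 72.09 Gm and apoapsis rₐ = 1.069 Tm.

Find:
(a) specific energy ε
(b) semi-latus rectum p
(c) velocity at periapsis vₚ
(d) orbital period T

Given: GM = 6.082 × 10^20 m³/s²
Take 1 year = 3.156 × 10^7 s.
rₚ = 72.09 Gm = 7.209 × 10^10 m
rₐ = 1.069 Tm = 1.069 × 10^12 m
GM = 6.082 × 10^20 m³/s²
a = (rₚ + rₐ)/2 = 5.70545 × 10^11 m
e = (rₐ − rₚ)/(rₐ + rₚ) = (9.9691 × 10^11) / (1.14109 × 10^12) = 0.873647
(a) 2a = 1.14109 × 10^12 m;  ε = −GM/(2a) = -5.32999 × 10^8 J/kg ≈ -533 MJ/kg
(b) 1 − e² = 0.236741;  p = a(1 − e²) = 5.70545 × 10^11 × 0.236741 = 1.35071 × 10^11 m ≈ 135.1 Gm
(c) vₚ² = GM (2/rₚ − 1/a) = 6.082 × 10^20 × (2.77431 × 10^-11 − 1.75271 × 10^-12) = 1.58074 × 10^10 m²/s²;  vₚ = 125727 m/s ≈ 125.7 km/s
(d) a³ = 1.85725 × 10^35 m³;  T = 2π √(a³/GM) = 2π × 1.74748 × 10^7 s = 1.09797 × 10^8 s ≈ 3.479 years

Final answer:
(a) specific energy ε = -533 MJ/kg
(b) semi-latus rectum p = 135.1 Gm
(c) velocity at periapsis vₚ = 125.7 km/s
(d) orbital period T = 3.479 years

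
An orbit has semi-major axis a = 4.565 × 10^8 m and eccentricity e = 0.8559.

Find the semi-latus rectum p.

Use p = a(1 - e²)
a = 4.565 × 10^8 m
e = 0.8559,  e² = 0.732565,  1 − e² = 0.267435
p = a(1 − e²) = 4.565 × 10^8 m × 0.267435 = 1.22084 × 10^8 m ≈ 1.221 × 10^8 m

Final answer: p = 1.221 × 10^8 m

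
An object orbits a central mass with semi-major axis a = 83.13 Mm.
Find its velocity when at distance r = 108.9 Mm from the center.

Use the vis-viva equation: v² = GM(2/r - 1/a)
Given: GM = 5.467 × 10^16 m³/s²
a = 83.13 Mm = 8.313 × 10^7 m
r = 108.9 Mm = 1.089 × 10^8 m
GM = 5.467 × 10^16 m³/s²
2/r − 1/a = 1.83655 × 10^-8 − 1.20294 × 10^-8 = 6.33612 × 10^-9 m⁻¹
v² = GM (2/r − 1/a) = 3.46396 × 10^8 m²/s²
v = 18611.7 m/s ≈ 18.61 km/s

Final answer: 18.61 km/s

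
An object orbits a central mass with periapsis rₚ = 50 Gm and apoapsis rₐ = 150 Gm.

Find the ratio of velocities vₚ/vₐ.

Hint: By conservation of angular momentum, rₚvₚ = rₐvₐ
rₚ = 50 Gm = 5 × 10^10 m
rₐ = 150 Gm = 1.5 × 10^11 m
rₚvₚ = rₐvₐ  ⇒  vₚ/vₐ = rₐ/rₚ
vₚ/vₐ = (1.5 × 10^11) / (5 × 10^10) = 3

Final answer: vₚ/vₐ = 3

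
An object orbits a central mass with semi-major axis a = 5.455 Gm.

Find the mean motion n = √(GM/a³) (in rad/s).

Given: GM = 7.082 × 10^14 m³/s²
a = 5.455 Gm = 5.455 × 10^9 m
GM = 7.082 × 10^14 m³/s²
a³ = 1.62325 × 10^29 m³
GM/a³ = (7.082 × 10^14) / (1.62325 × 10^29) = 4.36286 × 10^-15 s⁻²
n = √(GM/a³) = 6.6052 × 10^-8 rad/s ≈ 6.605 × 10^-8 rad/s

Final answer: n = 6.605 × 10^-8 rad/s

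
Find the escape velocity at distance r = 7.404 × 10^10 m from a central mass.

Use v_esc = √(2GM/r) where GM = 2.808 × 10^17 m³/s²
r = 7.404 × 10^10 m
GM = 2.808 × 10^17 m³/s²
2GM/r = 2 × (2.808 × 10^17) / (7.404 × 10^10) = 7.58509 × 10^6 m²/s²
v_esc = √(2GM/r) = 2754.1 m/s ≈ 2.754 km/s

Final answer: 2.754 km/s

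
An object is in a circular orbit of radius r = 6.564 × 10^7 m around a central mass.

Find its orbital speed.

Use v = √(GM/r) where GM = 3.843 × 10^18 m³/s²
r = 6.564 × 10^7 m
GM = 3.843 × 10^18 m³/s²
GM/r = (3.843 × 10^18) / (6.564 × 10^7) = 5.85466 × 10^10 m²/s²
v = √(GM/r) = 241964 m/s ≈ 242 km/s

Final answer: 242 km/s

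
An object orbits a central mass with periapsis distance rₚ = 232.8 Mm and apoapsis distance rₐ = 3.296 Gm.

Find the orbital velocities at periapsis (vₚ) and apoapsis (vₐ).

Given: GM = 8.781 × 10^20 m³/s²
rₚ = 232.8 Mm = 2.328 × 10^8 m
rₐ = 3.296 Gm = 3.296 × 10^9 m
GM = 8.781 × 10^20 m³/s²
a = (rₚ + rₐ)/2 = 1.7644 × 10^9 m
Vis-viva: v² = GM (2/r − 1/a)
vₚ² = 8.781 × 10^20 × (8.59107 × 10^-9 − 5.66765 × 10^-10) = 7.04614 × 10^12 m²/s²
vₚ = 2.65446 × 10^6 m/s ≈ 2654 km/s
vₐ² = 8.781 × 10^20 × (6.06796 × 10^-10 − 5.66765 × 10^-10) = 3.51514 × 10^10 m²/s²
vₐ = 187487 m/s ≈ 187.5 km/s

Final answer: vₚ = 2654 km/s, vₐ = 187.5 km/s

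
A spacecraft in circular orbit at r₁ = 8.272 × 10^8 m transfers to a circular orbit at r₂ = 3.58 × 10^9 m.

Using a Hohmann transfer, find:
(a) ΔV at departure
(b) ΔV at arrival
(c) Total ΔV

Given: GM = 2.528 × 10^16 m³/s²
r₁ = 8.272 × 10^8 m
r₂ = 3.58 × 10^9 m
GM = 2.528 × 10^16 m³/s²
Transfer ellipse: a_t = (r₁ + r₂)/2 = 2.2036 × 10^9 m
Circular speed at r₁: v₁ = √(GM/r₁) = 5528.19 m/s
Transfer speed at r₁ (periapsis): v₁ₜ = √(GM(2/r₁ − 1/a_t)) = 7046.26 m/s
(a) ΔV₁ = v₁ₜ − v₁ = 1518.06 m/s ≈ 1.518 km/s
Circular speed at r₂: v₂ = √(GM/r₂) = 2657.34 m/s
Transfer speed at r₂ (apoapsis): v₂ₜ = √(GM(2/r₂ − 1/a_t)) = 1628.12 m/s
(b) ΔV₂ = v₂ − v₂ₜ = 1029.22 m/s ≈ 1.029 km/s
(c) ΔV_total = ΔV₁ + ΔV₂ = 2547.28 m/s ≈ 2.547 km/s

Final answer:
(a) ΔV₁ = 1.518 km/s
(b) ΔV₂ = 1.029 km/s
(c) ΔV_total = 2.547 km/s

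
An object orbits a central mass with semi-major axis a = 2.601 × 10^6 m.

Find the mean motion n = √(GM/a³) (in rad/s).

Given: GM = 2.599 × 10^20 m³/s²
a = 2.601 × 10^6 m
GM = 2.599 × 10^20 m³/s²
a³ = 1.75963 × 10^19 m³
GM/a³ = (2.599 × 10^20) / (1.75963 × 10^19) = 14.7702 s⁻²
n = √(GM/a³) = 3.8432 rad/s ≈ 3.843 rad/s

Final answer: n = 3.843 rad/s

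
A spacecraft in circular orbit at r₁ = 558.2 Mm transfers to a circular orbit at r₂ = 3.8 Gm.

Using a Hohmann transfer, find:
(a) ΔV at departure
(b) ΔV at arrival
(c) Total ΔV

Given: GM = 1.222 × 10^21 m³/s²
r₁ = 558.2 Mm = 5.582 × 10^8 m
r₂ = 3.8 Gm = 3.8 × 10^9 m
GM = 1.222 × 10^21 m³/s²
Transfer ellipse: a_t = (r₁ + r₂)/2 = 2.1791 × 10^9 m
Circular speed at r₁: v₁ = √(GM/r₁) = 1.47959 × 10^6 m/s
Transfer speed at r₁ (periapsis): v₁ₜ = √(GM(2/r₁ − 1/a_t)) = 1.95386 × 10^6 m/s
(a) ΔV₁ = v₁ₜ − v₁ = 474274 m/s ≈ 474.3 km/s
Circular speed at r₂: v₂ = √(GM/r₂) = 567079 m/s
Transfer speed at r₂ (apoapsis): v₂ₜ = √(GM(2/r₂ − 1/a_t)) = 287012 m/s
(b) ΔV₂ = v₂ − v₂ₜ = 280067 m/s ≈ 280.1 km/s
(c) ΔV_total = ΔV₁ + ΔV₂ = 754342 m/s ≈ 754.3 km/s

Final answer:
(a) ΔV₁ = 474.3 km/s
(b) ΔV₂ = 280.1 km/s
(c) ΔV_total = 754.3 km/s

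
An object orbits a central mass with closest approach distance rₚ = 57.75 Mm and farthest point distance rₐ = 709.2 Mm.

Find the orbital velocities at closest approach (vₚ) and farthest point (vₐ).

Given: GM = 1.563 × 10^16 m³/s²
rₚ = 57.75 Mm = 5.775 × 10^7 m
rₐ = 709.2 Mm = 7.092 × 10^8 m
GM = 1.563 × 10^16 m³/s²
a = (rₚ + rₐ)/2 = 3.83475 × 10^8 m
Vis-viva: v² = GM (2/r − 1/a)
vₚ² = 1.563 × 10^16 × (3.4632 × 10^-8 − 2.60773 × 10^-9) = 5.0054 × 10^8 m²/s²
vₚ = 22372.7 m/s ≈ 22.37 km/s
vₐ² = 1.563 × 10^16 × (2.82008 × 10^-9 − 2.60773 × 10^-9) = 3.31898 × 10^6 m²/s²
vₐ = 1821.81 m/s ≈ 1.822 km/s

Final answer: vₚ = 22.37 km/s, vₐ = 1.822 km/s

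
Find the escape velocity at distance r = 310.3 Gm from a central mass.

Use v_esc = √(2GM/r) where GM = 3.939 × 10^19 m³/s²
r = 310.3 Gm = 3.103 × 10^11 m
GM = 3.939 × 10^19 m³/s²
2GM/r = 2 × (3.939 × 10^19) / (3.103 × 10^11) = 2.53883 × 10^8 m²/s²
v_esc = √(2GM/r) = 15933.7 m/s ≈ 15.93 km/s

Final answer: 15.93 km/s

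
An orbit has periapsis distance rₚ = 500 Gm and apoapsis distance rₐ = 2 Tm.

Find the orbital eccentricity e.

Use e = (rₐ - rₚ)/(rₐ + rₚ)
rₚ = 500 Gm = 5 × 10^11 m
rₐ = 2 Tm = 2 × 10^12 m
rₐ − rₚ = 1.5 × 10^12 m
rₐ + rₚ = 2.5 × 10^12 m
e = (rₐ − rₚ)/(rₐ + rₚ) = 0.6

Final answer: e = 0.6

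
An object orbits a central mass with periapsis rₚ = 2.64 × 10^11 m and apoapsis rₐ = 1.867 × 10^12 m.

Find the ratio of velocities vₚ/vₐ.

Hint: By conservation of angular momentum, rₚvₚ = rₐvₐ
rₚ = 2.64 × 10^11 m
rₐ = 1.867 × 10^12 m
rₚvₚ = rₐvₐ  ⇒  vₚ/vₐ = rₐ/rₚ
vₚ/vₐ = (1.867 × 10^12) / (2.64 × 10^11) = 7.07197

Final answer: vₚ/vₐ = 7.072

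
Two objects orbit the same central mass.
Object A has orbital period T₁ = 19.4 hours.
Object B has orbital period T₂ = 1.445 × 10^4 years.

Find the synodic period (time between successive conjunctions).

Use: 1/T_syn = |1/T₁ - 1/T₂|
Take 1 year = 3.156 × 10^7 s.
T₁ = 19.4 hours = 69840 s
T₂ = 1.445 × 10^4 years = 4.56042 × 10^11 s
1/T₁ = 1.43184 × 10^-5 s⁻¹
1/T₂ = 2.19278 × 10^-12 s⁻¹
|1/T₁ − 1/T₂| = 1.43184 × 10^-5 s⁻¹
T_syn = 1 / |1/T₁ − 1/T₂| = 69840 s ≈ 19.4 hours

Final answer: T_syn = 19.4 hours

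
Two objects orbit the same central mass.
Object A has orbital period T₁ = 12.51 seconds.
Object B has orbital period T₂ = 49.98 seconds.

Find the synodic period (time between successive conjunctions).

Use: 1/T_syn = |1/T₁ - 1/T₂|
T₁ = 12.51 seconds
T₂ = 49.98 seconds
1/T₁ = 0.0799361 s⁻¹
1/T₂ = 0.020008 s⁻¹
|1/T₁ − 1/T₂| = 0.059928 s⁻¹
T_syn = 1 / |1/T₁ − 1/T₂| = 16.6867 s ≈ 16.69 seconds

Final answer: T_syn = 16.69 seconds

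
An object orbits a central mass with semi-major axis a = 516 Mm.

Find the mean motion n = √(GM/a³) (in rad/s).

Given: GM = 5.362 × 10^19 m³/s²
a = 516 Mm = 5.16 × 10^8 m
GM = 5.362 × 10^19 m³/s²
a³ = 1.37388 × 10^26 m³
GM/a³ = (5.362 × 10^19) / (1.37388 × 10^26) = 3.90281 × 10^-7 s⁻²
n = √(GM/a³) = 0.000624725 rad/s ≈ 0.0006247 rad/s

Final answer: n = 0.0006247 rad/s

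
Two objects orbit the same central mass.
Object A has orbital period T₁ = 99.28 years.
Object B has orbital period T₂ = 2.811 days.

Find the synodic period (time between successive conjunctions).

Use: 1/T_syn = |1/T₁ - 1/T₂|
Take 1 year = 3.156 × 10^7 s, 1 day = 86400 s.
T₁ = 99.28 years = 3.13328 × 10^9 s
T₂ = 2.811 days = 242870 s
1/T₁ = 3.19155 × 10^-10 s⁻¹
1/T₂ = 4.11742 × 10^-6 s⁻¹
|1/T₁ − 1/T₂| = 4.1171 × 10^-6 s⁻¹
T_syn = 1 / |1/T₁ − 1/T₂| = 242889 s ≈ 2.811 days

Final answer: T_syn = 2.811 days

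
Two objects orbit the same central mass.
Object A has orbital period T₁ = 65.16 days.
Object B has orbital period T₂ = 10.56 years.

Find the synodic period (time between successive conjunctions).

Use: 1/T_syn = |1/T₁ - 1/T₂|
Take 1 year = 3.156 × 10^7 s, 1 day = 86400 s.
T₁ = 65.16 days = 5.62982 × 10^6 s
T₂ = 10.56 years = 3.33274 × 10^8 s
1/T₁ = 1.77625 × 10^-7 s⁻¹
1/T₂ = 3.00054 × 10^-9 s⁻¹
|1/T₁ − 1/T₂| = 1.74625 × 10^-7 s⁻¹
T_syn = 1 / |1/T₁ − 1/T₂| = 5.72656 × 10^6 s ≈ 66.28 days

Final answer: T_syn = 66.28 days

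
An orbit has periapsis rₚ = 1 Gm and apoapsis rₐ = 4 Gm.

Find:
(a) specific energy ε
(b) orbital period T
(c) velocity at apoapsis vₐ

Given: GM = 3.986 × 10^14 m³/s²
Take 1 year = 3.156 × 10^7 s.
rₚ = 1 Gm = 1 × 10^9 m
rₐ = 4 Gm = 4 × 10^9 m
GM = 3.986 × 10^14 m³/s²
a = (rₚ + rₐ)/2 = 2.5 × 10^9 m
e = (rₐ − rₚ)/(rₐ + rₚ) = (3 × 10^9) / (5 × 10^9) = 0.6
(a) 2a = 5 × 10^9 m;  ε = −GM/(2a) = -79720 J/kg ≈ -79.72 kJ/kg
(b) a³ = 1.5625 × 10^28 m³;  T = 2π √(a³/GM) = 2π × 6.26097 × 10^6 s = 3.93388 × 10^7 s ≈ 1.246 years
(c) vₐ² = GM (2/rₐ − 1/a) = 3.986 × 10^14 × (5 × 10^-10 − 4 × 10^-10) = 39860 m²/s²;  vₐ = 199.65 m/s ≈ 199.6 m/s

Final answer:
(a) specific energy ε = -79.72 kJ/kg
(b) orbital period T = 1.246 years
(c) velocity at apoapsis vₐ = 199.6 m/s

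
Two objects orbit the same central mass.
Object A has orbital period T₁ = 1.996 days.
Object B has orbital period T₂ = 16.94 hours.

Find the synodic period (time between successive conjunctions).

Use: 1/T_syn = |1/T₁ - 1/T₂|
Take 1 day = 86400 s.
T₁ = 1.996 days = 172454 s
T₂ = 16.94 hours = 60984 s
1/T₁ = 5.79863 × 10^-6 s⁻¹
1/T₂ = 1.63977 × 10^-5 s⁻¹
|1/T₁ − 1/T₂| = 1.05991 × 10^-5 s⁻¹
T_syn = 1 / |1/T₁ − 1/T₂| = 94347.5 s ≈ 1.092 days

Final answer: T_syn = 1.092 days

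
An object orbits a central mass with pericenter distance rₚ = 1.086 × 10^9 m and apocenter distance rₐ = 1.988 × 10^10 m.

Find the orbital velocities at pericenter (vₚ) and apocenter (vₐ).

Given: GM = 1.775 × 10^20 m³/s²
rₚ = 1.086 × 10^9 m
rₐ = 1.988 × 10^10 m
GM = 1.775 × 10^20 m³/s²
a = (rₚ + rₐ)/2 = 1.0483 × 10^10 m
Vis-viva: v² = GM (2/r − 1/a)
vₚ² = 1.775 × 10^20 × (1.84162 × 10^-9 − 9.53925 × 10^-11) = 3.09955 × 10^11 m²/s²
vₚ = 556736 m/s ≈ 556.7 km/s
vₐ² = 1.775 × 10^20 × (1.00604 × 10^-10 − 9.53925 × 10^-11) = 9.24967 × 10^8 m²/s²
vₐ = 30413.3 m/s ≈ 30.41 km/s

Final answer: vₚ = 556.7 km/s, vₐ = 30.41 km/s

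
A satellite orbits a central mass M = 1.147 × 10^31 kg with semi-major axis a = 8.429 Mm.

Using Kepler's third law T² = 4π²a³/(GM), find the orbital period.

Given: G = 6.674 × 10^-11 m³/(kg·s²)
M = 1.147 × 10^31 kg
GM = G × M = 6.674 × 10^-11 × 1.147 × 10^31 = 7.65508 × 10^20 m³/s²
a = 8.429 Mm = 8.429 × 10^6 m
a³ = 5.98864 × 10^20 m³
T = 2π √(a³/GM) = 2π √((5.98864 × 10^20) / (7.65508 × 10^20)) = 2π × 0.884483 s
T = 5.55737 s ≈ 5.557 seconds

Final answer: 5.557 seconds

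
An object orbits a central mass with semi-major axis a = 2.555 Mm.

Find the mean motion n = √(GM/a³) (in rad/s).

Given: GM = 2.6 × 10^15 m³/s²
a = 2.555 Mm = 2.555 × 10^6 m
GM = 2.6 × 10^15 m³/s²
a³ = 1.66791 × 10^19 m³
GM/a³ = (2.6 × 10^15) / (1.66791 × 10^19) = 0.000155884 s⁻²
n = √(GM/a³) = 0.0124853 rad/s ≈ 0.01249 rad/s

Final answer: n = 0.01249 rad/s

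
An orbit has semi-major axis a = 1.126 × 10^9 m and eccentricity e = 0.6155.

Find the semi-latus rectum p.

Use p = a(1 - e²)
a = 1.126 × 10^9 m
e = 0.6155,  e² = 0.37884,  1 − e² = 0.62116
p = a(1 − e²) = 1.126 × 10^9 m × 0.62116 = 6.99426 × 10^8 m ≈ 6.994 × 10^8 m

Final answer: p = 6.994 × 10^8 m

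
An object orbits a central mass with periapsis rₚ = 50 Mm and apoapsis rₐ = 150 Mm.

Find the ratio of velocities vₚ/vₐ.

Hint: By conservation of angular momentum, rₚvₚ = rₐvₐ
rₚ = 50 Mm = 5 × 10^7 m
rₐ = 150 Mm = 1.5 × 10^8 m
rₚvₚ = rₐvₐ  ⇒  vₚ/vₐ = rₐ/rₚ
vₚ/vₐ = (1.5 × 10^8) / (5 × 10^7) = 3

Final answer: vₚ/vₐ = 3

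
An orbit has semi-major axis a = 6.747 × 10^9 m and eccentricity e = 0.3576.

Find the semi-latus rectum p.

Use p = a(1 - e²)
a = 6.747 × 10^9 m
e = 0.3576,  e² = 0.127878,  1 − e² = 0.872122
p = a(1 − e²) = 6.747 × 10^9 m × 0.872122 = 5.88421 × 10^9 m ≈ 5.884 × 10^9 m

Final answer: p = 5.884 × 10^9 m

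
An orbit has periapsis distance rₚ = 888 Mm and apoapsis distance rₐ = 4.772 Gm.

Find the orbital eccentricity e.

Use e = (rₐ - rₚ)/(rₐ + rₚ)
rₚ = 888 Mm = 8.88 × 10^8 m
rₐ = 4.772 Gm = 4.772 × 10^9 m
rₐ − rₚ = 3.884 × 10^9 m
rₐ + rₚ = 5.66 × 10^9 m
e = (rₐ − rₚ)/(rₐ + rₚ) = 0.686219

Final answer: e = 0.6862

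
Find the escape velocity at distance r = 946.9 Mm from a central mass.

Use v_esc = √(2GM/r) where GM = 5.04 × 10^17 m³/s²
r = 946.9 Mm = 9.469 × 10^8 m
GM = 5.04 × 10^17 m³/s²
2GM/r = 2 × (5.04 × 10^17) / (9.469 × 10^8) = 1.06453 × 10^9 m²/s²
v_esc = √(2GM/r) = 32627.1 m/s ≈ 32.63 km/s

Final answer: 32.63 km/s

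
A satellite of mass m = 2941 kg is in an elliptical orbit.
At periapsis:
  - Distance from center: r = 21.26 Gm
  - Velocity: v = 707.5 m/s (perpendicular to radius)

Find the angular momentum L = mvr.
r = 21.26 Gm = 2.126 × 10^10 m
v = 707.5 m/s
vr = 707.5 × 2.126 × 10^10 = 1.50414 × 10^13 m²/s
L = m × vr = 2941 × 1.50414 × 10^13 = 4.42369 × 10^16 kg·m²/s ≈ 4.424 × 10^16 kg·m²/s

Final answer: L = 4.424 × 10^16 kg·m²/s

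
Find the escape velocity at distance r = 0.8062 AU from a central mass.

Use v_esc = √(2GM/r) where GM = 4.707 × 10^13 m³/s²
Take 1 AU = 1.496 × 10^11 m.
r = 0.8062 AU = 1.20608 × 10^11 m
GM = 4.707 × 10^13 m³/s²
2GM/r = 2 × (4.707 × 10^13) / (1.20608 × 10^11) = 780.548 m²/s²
v_esc = √(2GM/r) = 27.9383 m/s ≈ 27.94 m/s

Final answer: 27.94 m/s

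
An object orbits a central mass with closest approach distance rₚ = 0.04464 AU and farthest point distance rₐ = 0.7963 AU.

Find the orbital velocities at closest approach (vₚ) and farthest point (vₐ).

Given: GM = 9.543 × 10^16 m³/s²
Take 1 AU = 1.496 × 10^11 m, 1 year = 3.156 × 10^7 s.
rₚ = 0.04464 AU = 6.67814 × 10^9 m
rₐ = 0.7963 AU = 1.19126 × 10^11 m
GM = 9.543 × 10^16 m³/s²
a = (rₚ + rₐ)/2 = 6.29023 × 10^10 m
Vis-viva: v² = GM (2/r − 1/a)
vₚ² = 9.543 × 10^16 × (2.99484 × 10^-10 − 1.58977 × 10^-11) = 2.70627 × 10^7 m²/s²
vₚ = 5202.18 m/s ≈ 1.097 AU/year
vₐ² = 9.543 × 10^16 × (1.67889 × 10^-11 − 1.58977 × 10^-11) = 85048.3 m²/s²
vₐ = 291.63 m/s ≈ 291.6 m/s

Final answer: vₚ = 1.097 AU/year, vₐ = 291.6 m/s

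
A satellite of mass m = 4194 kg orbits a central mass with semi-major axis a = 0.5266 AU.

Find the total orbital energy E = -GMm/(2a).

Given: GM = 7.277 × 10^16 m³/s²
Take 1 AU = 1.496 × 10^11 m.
a = 0.5266 AU = 7.87794 × 10^10 m
GM = 7.277 × 10^16 m³/s²
2a = 1.57559 × 10^11 m
GMm = 7.277 × 10^16 × 4194 = 3.05197 × 10^20 m³·kg/s²
E = −GMm/(2a) = -1.93704 × 10^9 J ≈ -1.937 GJ

Final answer: -1.937 GJ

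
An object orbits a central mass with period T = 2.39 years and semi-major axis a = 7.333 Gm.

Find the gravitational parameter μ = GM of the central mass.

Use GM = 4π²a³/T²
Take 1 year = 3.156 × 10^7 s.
T = 2.39 years = 7.54284 × 10^7 s
a = 7.333 Gm = 7.333 × 10^9 m
a³ = 3.94317 × 10^29 m³
T² = 5.68944 × 10^15 s²
GM = 4π² × (3.94317 × 10^29) / (5.68944 × 10^15) = 2.73612 × 10^15 m³/s²
GM ≈ 2.736 × 10^15 m³/s²

Final answer: GM = 2.736 × 10^15 m³/s²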